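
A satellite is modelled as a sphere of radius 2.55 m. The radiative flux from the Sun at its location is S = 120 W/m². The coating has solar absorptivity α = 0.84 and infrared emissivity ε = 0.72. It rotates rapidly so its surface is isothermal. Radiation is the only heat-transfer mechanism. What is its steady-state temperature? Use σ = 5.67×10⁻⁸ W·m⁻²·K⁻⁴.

At equilibrium, absorbed power = emitted power.
Absorbing cross-section = πr² = 20.43 m²; emitting surface = 4πr² = 81.71 m² (ratio 4).
αS·A_cross = εσ·A_surf·T⁴  ⇒  T⁴ = αS/(ε·4σ).
T⁴ = 0.840·120/(0.72·4·5.67×10⁻⁸) = 6.173×10⁸ K⁴.
T = (6.173×10⁸)^(1/4).

T ≈ 158 K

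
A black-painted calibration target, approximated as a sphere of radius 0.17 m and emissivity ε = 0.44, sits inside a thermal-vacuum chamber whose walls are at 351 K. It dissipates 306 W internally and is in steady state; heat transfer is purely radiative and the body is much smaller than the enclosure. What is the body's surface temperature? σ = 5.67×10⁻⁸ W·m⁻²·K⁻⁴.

For a small grey body in a large enclosure, net radiated power = εσA(T⁴ − T_w⁴).
Steady state: P = εσA(T⁴ − T_w⁴) with A = 4πr² = 0.3632 m².
T⁴ = P/(εσA) + T_w⁴ = 306/(0.44·5.67×10⁻⁸·0.3632) + (351)⁴
    = 3.377×10¹⁰ + 1.518×10¹⁰ = 4.895×10¹⁰ K⁴.

T ≈ 470 K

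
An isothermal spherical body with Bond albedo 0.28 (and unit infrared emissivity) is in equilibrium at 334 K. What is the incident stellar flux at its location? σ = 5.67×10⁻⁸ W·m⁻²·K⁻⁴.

S ≈ 3920 W/m²

(1−a)S·πr² = σ·4πr²·T⁴ ⇒ S = 4σT⁴/(1−a).
S = 4·5.67×10⁻⁸·1.244×10¹⁰/0.720.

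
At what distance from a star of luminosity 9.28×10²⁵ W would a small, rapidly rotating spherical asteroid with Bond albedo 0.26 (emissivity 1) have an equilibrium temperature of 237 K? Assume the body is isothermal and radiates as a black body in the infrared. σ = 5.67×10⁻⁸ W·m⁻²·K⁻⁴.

For an isothermal black-emitting sphere, (1−a)S·πr² = σ·4πr²·T⁴ ⇒ S = 4σT⁴/(1−a).
S = 4·5.67×10⁻⁸·(237)⁴/0.740 = 967.0 W/m².
Flux falls as S = L/(4πd²), so d = √(L/(4πS)) = √(9.28×10²⁵/(4π·967.0)).

d ≈ 8.74×10¹⁰ m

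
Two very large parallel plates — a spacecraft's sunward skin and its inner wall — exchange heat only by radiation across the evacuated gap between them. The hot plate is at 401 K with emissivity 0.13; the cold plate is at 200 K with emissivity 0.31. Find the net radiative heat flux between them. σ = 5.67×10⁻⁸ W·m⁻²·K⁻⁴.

q ≈ 139 W/m²

For two infinite grey parallel plates, q = σ(T₁⁴ − T₂⁴)/(1/ε₁ + 1/ε₂ − 1).
T₁⁴ − T₂⁴ = 2.586×10¹⁰ − 1.600×10⁹ = 2.426×10¹⁰ K⁴.
1/ε₁ + 1/ε₂ − 1 = 7.692 + 3.226 − 1 = 9.918.
q = 5.67×10⁻⁸ × 2.426×10¹⁰ / 9.918.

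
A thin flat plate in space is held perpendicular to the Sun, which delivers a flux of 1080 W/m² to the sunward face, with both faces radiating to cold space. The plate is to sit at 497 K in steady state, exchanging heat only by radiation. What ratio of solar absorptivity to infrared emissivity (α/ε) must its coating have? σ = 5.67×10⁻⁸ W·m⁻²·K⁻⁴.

Balance: αS·A = εσ·2A·T⁴ ⇒ α/ε = 2σT⁴/S.
α/ε = 2·5.67×10⁻⁸·(497)⁴/1080 = 2·5.67×10⁻⁸·6.101×10¹⁰/1080.

α/ε ≈ 6.41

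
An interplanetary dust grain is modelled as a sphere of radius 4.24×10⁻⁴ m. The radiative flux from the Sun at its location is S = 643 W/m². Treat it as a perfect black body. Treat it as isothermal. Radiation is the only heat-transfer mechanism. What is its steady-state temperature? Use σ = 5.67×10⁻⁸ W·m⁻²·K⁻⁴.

At equilibrium, absorbed power = emitted power.
Absorbing cross-section = πr² = 5.648×10⁻⁷ m²; emitting surface = 4πr² = 2.259×10⁻⁶ m² (ratio 4).
S·A_cross = εσ·A_surf·T⁴  ⇒  T⁴ = S/(4σ).
T⁴ = 1.00·643/(4·5.67×10⁻⁸) = 2.835×10⁹ K⁴.
T = (2.835×10⁹)^(1/4).

T ≈ 231 K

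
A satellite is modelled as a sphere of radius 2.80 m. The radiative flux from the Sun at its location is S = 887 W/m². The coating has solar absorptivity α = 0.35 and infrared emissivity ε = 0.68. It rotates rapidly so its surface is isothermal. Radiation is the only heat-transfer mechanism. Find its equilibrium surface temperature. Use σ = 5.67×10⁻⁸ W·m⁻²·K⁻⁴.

T ≈ 212 K

At equilibrium, absorbed power = emitted power.
Absorbing cross-section = πr² = 24.63 m²; emitting surface = 4πr² = 98.52 m² (ratio 4).
αS·A_cross = εσ·A_surf·T⁴  ⇒  T⁴ = αS/(ε·4σ).
T⁴ = 0.350·887/(0.68·4·5.67×10⁻⁸) = 2.013×10⁹ K⁴.
T = (2.013×10⁹)^(1/4).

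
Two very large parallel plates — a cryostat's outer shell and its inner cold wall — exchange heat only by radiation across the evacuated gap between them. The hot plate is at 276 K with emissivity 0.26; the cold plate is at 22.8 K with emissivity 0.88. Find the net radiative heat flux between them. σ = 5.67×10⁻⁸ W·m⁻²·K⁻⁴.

For two infinite grey parallel plates, q = σ(T₁⁴ − T₂⁴)/(1/ε₁ + 1/ε₂ − 1).
T₁⁴ − T₂⁴ = 5.803×10⁹ − 2.702×10⁵ = 5.803×10⁹ K⁴.
1/ε₁ + 1/ε₂ − 1 = 3.846 + 1.136 − 1 = 3.983.
q = 5.67×10⁻⁸ × 5.803×10⁹ / 3.983.

q ≈ 82.6 W/m²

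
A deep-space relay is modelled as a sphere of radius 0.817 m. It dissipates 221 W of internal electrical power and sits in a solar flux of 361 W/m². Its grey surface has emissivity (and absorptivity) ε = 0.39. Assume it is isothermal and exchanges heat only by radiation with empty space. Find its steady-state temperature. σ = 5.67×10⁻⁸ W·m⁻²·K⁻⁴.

At steady state, absorbed solar power + internal power = radiated power.
Absorbed: α·S·A_cross = 0.39·361·2.097 = 295.2 W (cross-section πr²).
Total input = 295.2 + 221 = 516.2 W.
Radiated: εσ·A_surf·T⁴ with A_surf = 4πr² = 8.388 m².
T⁴ = 516.2/(0.39·5.67×10⁻⁸·8.388) = 2.783×10⁹ K⁴.

T ≈ 230 K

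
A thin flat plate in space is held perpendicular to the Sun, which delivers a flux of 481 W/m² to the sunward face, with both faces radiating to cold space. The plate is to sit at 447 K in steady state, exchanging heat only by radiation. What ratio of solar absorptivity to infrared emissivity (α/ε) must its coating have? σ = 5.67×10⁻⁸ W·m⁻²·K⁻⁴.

Balance: αS·A = εσ·2A·T⁴ ⇒ α/ε = 2σT⁴/S.
α/ε = 2·5.67×10⁻⁸·(447)⁴/481 = 2·5.67×10⁻⁸·3.992×10¹⁰/481.

α/ε ≈ 9.41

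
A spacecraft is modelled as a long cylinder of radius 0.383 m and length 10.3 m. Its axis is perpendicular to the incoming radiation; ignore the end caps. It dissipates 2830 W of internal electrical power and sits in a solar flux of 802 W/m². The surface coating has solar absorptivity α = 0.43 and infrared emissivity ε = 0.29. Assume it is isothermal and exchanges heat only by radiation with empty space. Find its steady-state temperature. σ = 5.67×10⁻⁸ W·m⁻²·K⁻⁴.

At steady state, absorbed solar power + internal power = radiated power.
Absorbed: α·S·A_cross = 0.43·802·7.890 = 2721 W (cross-section 2rL).
Total input = 2721 + 2830 = 5551 W.
Radiated: εσ·A_surf·T⁴ with A_surf = 2πrL = 24.79 m².
T⁴ = 5551/(0.29·5.67×10⁻⁸·24.79) = 1.362×10¹⁰ K⁴.

T ≈ 342 K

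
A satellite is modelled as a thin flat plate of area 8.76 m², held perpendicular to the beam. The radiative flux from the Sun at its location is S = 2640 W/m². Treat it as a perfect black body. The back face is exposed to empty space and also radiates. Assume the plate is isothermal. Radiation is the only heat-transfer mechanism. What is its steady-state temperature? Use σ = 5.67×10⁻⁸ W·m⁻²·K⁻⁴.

T ≈ 391 K

At equilibrium, absorbed power = emitted power.
Absorbing cross-section = A = 8.760 m²; emitting surface = 2A = 17.52 m² (ratio 2).
S·A_cross = εσ·A_surf·T⁴  ⇒  T⁴ = S/(2σ).
T⁴ = 1.00·2640/(2·5.67×10⁻⁸) = 2.328×10¹⁰ K⁴.
T = (2.328×10¹⁰)^(1/4).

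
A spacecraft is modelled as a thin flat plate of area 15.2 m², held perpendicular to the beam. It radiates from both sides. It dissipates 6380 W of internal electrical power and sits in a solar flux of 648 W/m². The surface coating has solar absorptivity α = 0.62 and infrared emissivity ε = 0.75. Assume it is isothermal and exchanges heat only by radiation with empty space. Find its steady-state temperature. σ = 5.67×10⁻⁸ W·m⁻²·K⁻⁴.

At steady state, absorbed solar power + internal power = radiated power.
Absorbed: α·S·A_cross = 0.62·648·15.20 = 6107 W (cross-section A).
Total input = 6107 + 6380 = 12490 W.
Radiated: εσ·A_surf·T⁴ with A_surf = 2A = 30.40 m².
T⁴ = 12490/(0.75·5.67×10⁻⁸·30.40) = 9.659×10⁹ K⁴.

T ≈ 313 K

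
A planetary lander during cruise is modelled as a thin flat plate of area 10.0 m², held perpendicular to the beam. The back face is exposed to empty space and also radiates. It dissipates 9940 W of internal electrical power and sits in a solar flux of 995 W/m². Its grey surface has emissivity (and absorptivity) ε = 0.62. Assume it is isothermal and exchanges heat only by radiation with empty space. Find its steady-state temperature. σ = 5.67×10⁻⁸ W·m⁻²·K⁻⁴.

At steady state, absorbed solar power + internal power = radiated power.
Absorbed: α·S·A_cross = 0.62·995·10.00 = 6169 W (cross-section A).
Total input = 6169 + 9940 = 16110 W.
Radiated: εσ·A_surf·T⁴ with A_surf = 2A = 20.00 m².
T⁴ = 16110/(0.62·5.67×10⁻⁸·20.00) = 2.291×10¹⁰ K⁴.

T ≈ 389 K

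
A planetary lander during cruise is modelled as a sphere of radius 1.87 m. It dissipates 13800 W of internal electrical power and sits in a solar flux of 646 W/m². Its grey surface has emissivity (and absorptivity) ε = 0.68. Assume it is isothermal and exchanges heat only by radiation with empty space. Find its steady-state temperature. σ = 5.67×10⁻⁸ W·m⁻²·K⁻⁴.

At steady state, absorbed solar power + internal power = radiated power.
Absorbed: α·S·A_cross = 0.68·646·10.99 = 4826 W (cross-section πr²).
Total input = 4826 + 13800 = 18630 W.
Radiated: εσ·A_surf·T⁴ with A_surf = 4πr² = 43.94 m².
T⁴ = 18630/(0.68·5.67×10⁻⁸·43.94) = 1.099×10¹⁰ K⁴.

T ≈ 324 K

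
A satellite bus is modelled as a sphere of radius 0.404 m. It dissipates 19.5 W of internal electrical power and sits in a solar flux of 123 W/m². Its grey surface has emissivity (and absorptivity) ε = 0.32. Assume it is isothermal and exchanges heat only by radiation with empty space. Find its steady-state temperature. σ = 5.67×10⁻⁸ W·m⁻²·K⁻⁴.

At steady state, absorbed solar power + internal power = radiated power.
Absorbed: α·S·A_cross = 0.32·123·0.5128 = 20.18 W (cross-section πr²).
Total input = 20.18 + 19.5 = 39.68 W.
Radiated: εσ·A_surf·T⁴ with A_surf = 4πr² = 2.051 m².
T⁴ = 39.68/(0.32·5.67×10⁻⁸·2.051) = 1.066×10⁹ K⁴.

T ≈ 181 K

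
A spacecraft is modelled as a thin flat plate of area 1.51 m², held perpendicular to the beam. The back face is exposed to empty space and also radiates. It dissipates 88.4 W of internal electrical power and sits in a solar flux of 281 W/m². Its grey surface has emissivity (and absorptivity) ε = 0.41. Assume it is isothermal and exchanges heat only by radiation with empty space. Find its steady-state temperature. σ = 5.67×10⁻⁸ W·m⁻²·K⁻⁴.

At steady state, absorbed solar power + internal power = radiated power.
Absorbed: α·S·A_cross = 0.41·281·1.510 = 174.0 W (cross-section A).
Total input = 174.0 + 88.4 = 262.4 W.
Radiated: εσ·A_surf·T⁴ with A_surf = 2A = 3.020 m².
T⁴ = 262.4/(0.41·5.67×10⁻⁸·3.020) = 3.737×10⁹ K⁴.

T ≈ 247 K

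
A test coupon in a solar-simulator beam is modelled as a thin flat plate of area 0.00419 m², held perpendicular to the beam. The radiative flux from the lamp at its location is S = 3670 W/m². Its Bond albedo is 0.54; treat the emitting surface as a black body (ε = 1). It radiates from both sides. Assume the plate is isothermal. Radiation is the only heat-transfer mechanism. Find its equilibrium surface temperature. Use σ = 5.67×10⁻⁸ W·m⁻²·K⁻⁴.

T ≈ 349 K

At equilibrium, absorbed power = emitted power.
Absorbing cross-section = A = 0.004190 m²; emitting surface = 2A = 0.008380 m² (ratio 2).
(1−a)S·A_cross = εσ·A_surf·T⁴  ⇒  T⁴ = (1−a)S/(2σ).
T⁴ = 0.460·3670/(2·5.67×10⁻⁸) = 1.489×10¹⁰ K⁴.
T = (1.489×10¹⁰)^(1/4).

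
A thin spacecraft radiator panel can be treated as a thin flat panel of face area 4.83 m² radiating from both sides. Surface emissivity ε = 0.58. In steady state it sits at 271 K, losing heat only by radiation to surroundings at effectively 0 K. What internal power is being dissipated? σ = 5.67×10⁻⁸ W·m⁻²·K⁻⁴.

Steady state: P = εσA T⁴.
A = 2·4.83 = 9.660 m²; T⁴ = (271)⁴ = 5.394×10⁹ K⁴.
P = 0.58 × 5.67×10⁻⁸ × 9.660 × 5.394×10⁹.

P ≈ 1710 W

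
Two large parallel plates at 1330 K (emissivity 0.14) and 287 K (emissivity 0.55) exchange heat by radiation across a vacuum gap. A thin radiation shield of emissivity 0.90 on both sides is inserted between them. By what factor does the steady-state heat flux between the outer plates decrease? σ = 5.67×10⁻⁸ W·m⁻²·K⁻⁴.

factor ≈ 1.15

Without shield: q₀ = σΔ(T⁴)/(1/ε₁+1/ε₂−1) with denominator 7.961.
With shield the two gaps are in series; the resistances add: (1/ε₁+1/ε_s−1)+(1/ε_s+1/ε₂−1) = 7.254+1.929 = 9.183.
Heat-flux ratio q₀/q = 9.183/7.961.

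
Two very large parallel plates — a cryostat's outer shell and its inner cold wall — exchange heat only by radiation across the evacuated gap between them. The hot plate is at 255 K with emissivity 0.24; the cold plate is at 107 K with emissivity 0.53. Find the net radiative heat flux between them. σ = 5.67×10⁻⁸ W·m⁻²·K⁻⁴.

For two infinite grey parallel plates, q = σ(T₁⁴ − T₂⁴)/(1/ε₁ + 1/ε₂ − 1).
T₁⁴ − T₂⁴ = 4.228×10⁹ − 1.311×10⁸ = 4.097×10⁹ K⁴.
1/ε₁ + 1/ε₂ − 1 = 4.167 + 1.887 − 1 = 5.053.
q = 5.67×10⁻⁸ × 4.097×10⁹ / 5.053.

q ≈ 46.0 W/m²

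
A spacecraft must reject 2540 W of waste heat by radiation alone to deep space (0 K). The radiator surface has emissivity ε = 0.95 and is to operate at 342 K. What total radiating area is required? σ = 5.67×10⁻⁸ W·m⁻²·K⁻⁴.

A ≈ 3.45 m²

P = εσA T⁴ ⇒ A = P/(εσT⁴).
T⁴ = 1.368×10¹⁰ K⁴.
A = 2540/(0.95 × 5.67×10⁻⁸ × 1.368×10¹⁰).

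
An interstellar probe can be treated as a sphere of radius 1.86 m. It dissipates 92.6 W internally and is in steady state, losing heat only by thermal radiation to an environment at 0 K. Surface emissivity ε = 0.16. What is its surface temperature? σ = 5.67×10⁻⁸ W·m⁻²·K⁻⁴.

Steady state: internal power = radiated power, P = εσA T⁴.
Radiating area A = 4πr² = 43.47 m².
T⁴ = P/(εσA) = 92.6/(0.16·5.67×10⁻⁸·43.47) = 2.348×10⁸ K⁴.
T = (2.348×10⁸)^(1/4).

T ≈ 124 K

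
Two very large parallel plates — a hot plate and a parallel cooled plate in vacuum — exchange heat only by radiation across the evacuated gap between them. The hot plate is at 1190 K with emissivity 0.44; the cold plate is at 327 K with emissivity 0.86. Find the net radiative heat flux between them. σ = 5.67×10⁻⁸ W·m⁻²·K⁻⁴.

For two infinite grey parallel plates, q = σ(T₁⁴ − T₂⁴)/(1/ε₁ + 1/ε₂ − 1).
T₁⁴ − T₂⁴ = 2.005×10¹² − 1.143×10¹⁰ = 1.994×10¹² K⁴.
1/ε₁ + 1/ε₂ − 1 = 2.273 + 1.163 − 1 = 2.436.
q = 5.67×10⁻⁸ × 1.994×10¹² / 2.436.

q ≈ 46400 W/m²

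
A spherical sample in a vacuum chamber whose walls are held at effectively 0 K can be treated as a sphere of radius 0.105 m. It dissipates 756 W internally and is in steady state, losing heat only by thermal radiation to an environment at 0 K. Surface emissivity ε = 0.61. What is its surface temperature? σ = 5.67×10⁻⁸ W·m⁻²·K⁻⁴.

T ≈ 630 K

Steady state: internal power = radiated power, P = εσA T⁴.
Radiating area A = 4πr² = 0.1385 m².
T⁴ = P/(εσA) = 756/(0.61·5.67×10⁻⁸·0.1385) = 1.578×10¹¹ K⁴.
T = (1.578×10¹¹)^(1/4).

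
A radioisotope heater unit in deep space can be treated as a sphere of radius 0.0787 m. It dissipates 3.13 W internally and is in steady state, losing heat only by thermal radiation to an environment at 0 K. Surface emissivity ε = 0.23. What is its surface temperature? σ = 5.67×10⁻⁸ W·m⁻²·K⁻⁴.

T ≈ 236 K

Steady state: internal power = radiated power, P = εσA T⁴.
Radiating area A = 4πr² = 0.07783 m².
T⁴ = P/(εσA) = 3.13/(0.23·5.67×10⁻⁸·0.07783) = 3.084×10⁹ K⁴.
T = (3.084×10⁹)^(1/4).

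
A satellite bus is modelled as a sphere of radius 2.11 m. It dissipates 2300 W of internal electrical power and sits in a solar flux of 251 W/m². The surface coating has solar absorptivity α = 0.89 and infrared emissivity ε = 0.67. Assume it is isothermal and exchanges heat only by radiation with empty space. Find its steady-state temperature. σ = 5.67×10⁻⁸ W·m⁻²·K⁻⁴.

T ≈ 225 K

At steady state, absorbed solar power + internal power = radiated power.
Absorbed: α·S·A_cross = 0.89·251·13.99 = 3124 W (cross-section πr²).
Total input = 3124 + 2300 = 5424 W.
Radiated: εσ·A_surf·T⁴ with A_surf = 4πr² = 55.95 m².
T⁴ = 5424/(0.67·5.67×10⁻⁸·55.95) = 2.552×10⁹ K⁴.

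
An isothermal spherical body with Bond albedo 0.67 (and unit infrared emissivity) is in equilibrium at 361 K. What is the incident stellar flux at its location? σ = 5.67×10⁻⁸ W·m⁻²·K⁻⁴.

(1−a)S·πr² = σ·4πr²·T⁴ ⇒ S = 4σT⁴/(1−a).
S = 4·5.67×10⁻⁸·1.698×10¹⁰/0.330.

S ≈ 11700 W/m²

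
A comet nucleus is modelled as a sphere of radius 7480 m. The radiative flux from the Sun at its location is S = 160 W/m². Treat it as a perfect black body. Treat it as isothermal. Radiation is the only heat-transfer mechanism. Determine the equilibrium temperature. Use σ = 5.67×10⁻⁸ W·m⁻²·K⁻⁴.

T ≈ 163 K

At equilibrium, absorbed power = emitted power.
Absorbing cross-section = πr² = 1.758×10⁸ m²; emitting surface = 4πr² = 7.031×10⁸ m² (ratio 4).
S·A_cross = εσ·A_surf·T⁴  ⇒  T⁴ = S/(4σ).
T⁴ = 1.00·160/(4·5.67×10⁻⁸) = 7.055×10⁸ K⁴.
T = (7.055×10⁸)^(1/4).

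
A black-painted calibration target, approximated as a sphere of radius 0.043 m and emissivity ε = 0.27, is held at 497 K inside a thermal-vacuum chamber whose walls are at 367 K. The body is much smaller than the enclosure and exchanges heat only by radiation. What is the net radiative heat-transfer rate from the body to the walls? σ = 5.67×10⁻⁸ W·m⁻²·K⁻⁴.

P_net ≈ 15.3 W

For a small grey body in a large enclosure: P_net = εσA(T_body⁴ − T_wall⁴).
A = 4πr² = 0.02324 m²; T_body⁴ − T_wall⁴ = 6.101×10¹⁰ − 1.814×10¹⁰ = 4.287×10¹⁰ K⁴.
|P_net| = 0.27·5.67×10⁻⁸·0.02324·4.287×10¹⁰.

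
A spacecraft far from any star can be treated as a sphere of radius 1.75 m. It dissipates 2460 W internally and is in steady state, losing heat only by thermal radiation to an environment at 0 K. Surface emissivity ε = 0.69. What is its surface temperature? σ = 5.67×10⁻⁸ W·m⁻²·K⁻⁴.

T ≈ 201 K

Steady state: internal power = radiated power, P = εσA T⁴.
Radiating area A = 4πr² = 38.48 m².
T⁴ = P/(εσA) = 2460/(0.69·5.67×10⁻⁸·38.48) = 1.634×10⁹ K⁴.
T = (1.634×10⁹)^(1/4).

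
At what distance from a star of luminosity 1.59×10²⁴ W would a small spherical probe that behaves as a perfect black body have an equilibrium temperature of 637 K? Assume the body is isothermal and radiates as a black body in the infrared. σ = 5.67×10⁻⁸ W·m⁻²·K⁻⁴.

d ≈ 1.84×10⁹ m

For an isothermal black-emitting sphere, (1−a)S·πr² = σ·4πr²·T⁴ ⇒ S = 4σT⁴/(1−a).
S = 4·5.67×10⁻⁸·(637)⁴/1.00 = 37340 W/m².
Flux falls as S = L/(4πd²), so d = √(L/(4πS)) = √(1.59×10²⁴/(4π·37340)).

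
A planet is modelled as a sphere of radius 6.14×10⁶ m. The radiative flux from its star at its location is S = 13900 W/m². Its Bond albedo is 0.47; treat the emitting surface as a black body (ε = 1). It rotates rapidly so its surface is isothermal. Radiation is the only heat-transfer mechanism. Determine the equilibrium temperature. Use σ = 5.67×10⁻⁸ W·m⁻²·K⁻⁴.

At equilibrium, absorbed power = emitted power.
Absorbing cross-section = πr² = 1.184×10¹⁴ m²; emitting surface = 4πr² = 4.737×10¹⁴ m² (ratio 4).
(1−a)S·A_cross = εσ·A_surf·T⁴  ⇒  T⁴ = (1−a)S/(4σ).
T⁴ = 0.530·13900/(4·5.67×10⁻⁸) = 3.248×10¹⁰ K⁴.
T = (3.248×10¹⁰)^(1/4).

T ≈ 425 K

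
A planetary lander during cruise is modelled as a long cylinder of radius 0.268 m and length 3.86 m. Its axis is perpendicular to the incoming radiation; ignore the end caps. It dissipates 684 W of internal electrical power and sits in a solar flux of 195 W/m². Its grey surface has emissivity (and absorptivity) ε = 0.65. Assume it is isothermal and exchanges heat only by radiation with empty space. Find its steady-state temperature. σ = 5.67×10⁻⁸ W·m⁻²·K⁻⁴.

T ≈ 251 K

At steady state, absorbed solar power + internal power = radiated power.
Absorbed: α·S·A_cross = 0.65·195·2.069 = 262.2 W (cross-section 2rL).
Total input = 262.2 + 684 = 946.2 W.
Radiated: εσ·A_surf·T⁴ with A_surf = 2πrL = 6.500 m².
T⁴ = 946.2/(0.65·5.67×10⁻⁸·6.500) = 3.950×10⁹ K⁴.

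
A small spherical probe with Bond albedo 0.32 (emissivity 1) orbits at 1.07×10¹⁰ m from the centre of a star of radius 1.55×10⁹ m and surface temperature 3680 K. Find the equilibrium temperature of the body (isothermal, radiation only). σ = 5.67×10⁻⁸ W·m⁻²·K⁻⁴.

T ≈ 899 K

The star's surface emits σT_*⁴; at distance d the flux is S = σT_*⁴(R_*/d)².
S = 5.67×10⁻⁸·(3680)⁴·(1.55×10⁹/1.07×10¹⁰)² = 2.182×10⁵ W/m².
For an isothermal sphere T⁴ = (1−a)S/(4σ) = 6.542×10¹¹ K⁴.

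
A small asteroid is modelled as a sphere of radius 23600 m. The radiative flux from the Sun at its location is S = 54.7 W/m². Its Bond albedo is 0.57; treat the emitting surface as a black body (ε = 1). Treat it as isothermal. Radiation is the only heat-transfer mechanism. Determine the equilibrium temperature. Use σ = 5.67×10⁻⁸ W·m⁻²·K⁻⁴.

T ≈ 101 K

At equilibrium, absorbed power = emitted power.
Absorbing cross-section = πr² = 1.750×10⁹ m²; emitting surface = 4πr² = 6.999×10⁹ m² (ratio 4).
(1−a)S·A_cross = εσ·A_surf·T⁴  ⇒  T⁴ = (1−a)S/(4σ).
T⁴ = 0.430·54.7/(4·5.67×10⁻⁸) = 1.037×10⁸ K⁴.
T = (1.037×10⁸)^(1/4).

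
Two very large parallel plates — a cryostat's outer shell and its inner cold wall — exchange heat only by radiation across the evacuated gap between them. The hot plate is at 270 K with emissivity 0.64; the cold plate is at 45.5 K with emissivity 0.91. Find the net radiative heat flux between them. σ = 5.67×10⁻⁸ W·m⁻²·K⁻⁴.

q ≈ 181 W/m²

For two infinite grey parallel plates, q = σ(T₁⁴ − T₂⁴)/(1/ε₁ + 1/ε₂ − 1).
T₁⁴ − T₂⁴ = 5.314×10⁹ − 4.286×10⁶ = 5.310×10⁹ K⁴.
1/ε₁ + 1/ε₂ − 1 = 1.562 + 1.099 − 1 = 1.661.
q = 5.67×10⁻⁸ × 5.310×10⁹ / 1.661.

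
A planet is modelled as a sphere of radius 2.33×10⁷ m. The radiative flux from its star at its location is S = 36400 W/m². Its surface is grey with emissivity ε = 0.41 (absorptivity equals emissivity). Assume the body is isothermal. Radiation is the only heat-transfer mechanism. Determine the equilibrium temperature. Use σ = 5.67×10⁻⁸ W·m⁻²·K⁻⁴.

T ≈ 633 K

At equilibrium, absorbed power = emitted power.
Absorbing cross-section = πr² = 1.706×10¹⁵ m²; emitting surface = 4πr² = 6.822×10¹⁵ m² (ratio 4).
εS·A_cross = εσ·A_surf·T⁴  ⇒  T⁴ = S/(4σ)   (ε cancels).
T⁴ = 36400/(4·5.67×10⁻⁸) = 1.605×10¹¹ K⁴.
T = (1.605×10¹¹)^(1/4).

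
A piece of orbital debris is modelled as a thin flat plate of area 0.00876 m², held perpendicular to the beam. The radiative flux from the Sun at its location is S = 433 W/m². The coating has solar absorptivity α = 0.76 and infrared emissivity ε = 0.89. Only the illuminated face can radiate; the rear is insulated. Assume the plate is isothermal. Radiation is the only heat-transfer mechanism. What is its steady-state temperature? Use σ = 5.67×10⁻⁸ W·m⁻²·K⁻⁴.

At equilibrium, absorbed power = emitted power.
Absorbing cross-section = A = 0.008760 m²; emitting surface = A = 0.008760 m² (ratio 1).
αS·A_cross = εσ·A_surf·T⁴  ⇒  T⁴ = αS/(ε·1σ).
T⁴ = 0.760·433/(0.89·1·5.67×10⁻⁸) = 6.521×10⁹ K⁴.
T = (6.521×10⁹)^(1/4).

T ≈ 284 K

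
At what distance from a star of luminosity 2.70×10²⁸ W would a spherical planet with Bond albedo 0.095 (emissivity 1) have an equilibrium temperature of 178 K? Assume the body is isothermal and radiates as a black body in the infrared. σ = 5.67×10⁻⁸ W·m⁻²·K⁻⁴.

For an isothermal black-emitting sphere, (1−a)S·πr² = σ·4πr²·T⁴ ⇒ S = 4σT⁴/(1−a).
S = 4·5.67×10⁻⁸·(178)⁴/0.905 = 251.6 W/m².
Flux falls as S = L/(4πd²), so d = √(L/(4πS)) = √(2.70×10²⁸/(4π·251.6)).

d ≈ 2.92×10¹² m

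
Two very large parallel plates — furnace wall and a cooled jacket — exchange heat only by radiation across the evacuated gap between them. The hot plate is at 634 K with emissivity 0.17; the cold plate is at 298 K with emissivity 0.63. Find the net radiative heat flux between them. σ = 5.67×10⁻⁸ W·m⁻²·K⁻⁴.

For two infinite grey parallel plates, q = σ(T₁⁴ − T₂⁴)/(1/ε₁ + 1/ε₂ − 1).
T₁⁴ − T₂⁴ = 1.616×10¹¹ − 7.886×10⁹ = 1.537×10¹¹ K⁴.
1/ε₁ + 1/ε₂ − 1 = 5.882 + 1.587 − 1 = 6.470.
q = 5.67×10⁻⁸ × 1.537×10¹¹ / 6.470.

q ≈ 1350 W/m²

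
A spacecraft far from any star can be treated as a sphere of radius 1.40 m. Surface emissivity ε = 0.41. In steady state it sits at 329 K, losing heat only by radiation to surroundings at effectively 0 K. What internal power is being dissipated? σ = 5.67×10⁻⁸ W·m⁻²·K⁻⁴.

Steady state: P = εσA T⁴.
A = 4πr² = 24.63 m²; T⁴ = (329)⁴ = 1.172×10¹⁰ K⁴.
P = 0.41 × 5.67×10⁻⁸ × 24.63 × 1.172×10¹⁰.

P ≈ 6710 W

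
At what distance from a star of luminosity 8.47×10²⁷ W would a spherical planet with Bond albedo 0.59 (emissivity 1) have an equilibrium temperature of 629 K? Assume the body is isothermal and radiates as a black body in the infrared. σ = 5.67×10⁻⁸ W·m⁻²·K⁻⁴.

d ≈ 8.82×10¹⁰ m

For an isothermal black-emitting sphere, (1−a)S·πr² = σ·4πr²·T⁴ ⇒ S = 4σT⁴/(1−a).
S = 4·5.67×10⁻⁸·(629)⁴/0.410 = 86590 W/m².
Flux falls as S = L/(4πd²), so d = √(L/(4πS)) = √(8.47×10²⁷/(4π·86590)).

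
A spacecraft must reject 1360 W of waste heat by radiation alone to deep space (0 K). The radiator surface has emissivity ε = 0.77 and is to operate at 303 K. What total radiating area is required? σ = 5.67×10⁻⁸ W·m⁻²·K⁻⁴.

P = εσA T⁴ ⇒ A = P/(εσT⁴).
T⁴ = 8.429×10⁹ K⁴.
A = 1360/(0.77 × 5.67×10⁻⁸ × 8.429×10⁹).

A ≈ 3.70 m²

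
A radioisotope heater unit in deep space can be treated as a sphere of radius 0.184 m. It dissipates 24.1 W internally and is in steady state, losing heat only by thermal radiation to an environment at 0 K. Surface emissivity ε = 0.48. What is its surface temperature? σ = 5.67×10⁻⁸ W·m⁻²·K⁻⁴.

Steady state: internal power = radiated power, P = εσA T⁴.
Radiating area A = 4πr² = 0.4254 m².
T⁴ = P/(εσA) = 24.1/(0.48·5.67×10⁻⁸·0.4254) = 2.081×10⁹ K⁴.
T = (2.081×10⁹)^(1/4).

T ≈ 214 K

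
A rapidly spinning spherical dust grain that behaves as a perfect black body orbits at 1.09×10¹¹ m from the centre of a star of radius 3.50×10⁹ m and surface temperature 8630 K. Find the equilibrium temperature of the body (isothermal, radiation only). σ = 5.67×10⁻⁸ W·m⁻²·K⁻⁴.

The star's surface emits σT_*⁴; at distance d the flux is S = σT_*⁴(R_*/d)².
S = 5.67×10⁻⁸·(8630)⁴·(3.50×10⁹/1.09×10¹¹)² = 3.243×10⁵ W/m².
For an isothermal sphere T⁴ = (1−a)S/(4σ) = 1.430×10¹² K⁴.

T ≈ 1090 K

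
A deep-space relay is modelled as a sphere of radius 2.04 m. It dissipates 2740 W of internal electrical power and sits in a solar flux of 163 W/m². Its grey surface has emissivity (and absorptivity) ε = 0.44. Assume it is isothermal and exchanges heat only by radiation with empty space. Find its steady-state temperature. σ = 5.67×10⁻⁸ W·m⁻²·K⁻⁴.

T ≈ 230 K

At steady state, absorbed solar power + internal power = radiated power.
Absorbed: α·S·A_cross = 0.44·163·13.07 = 937.7 W (cross-section πr²).
Total input = 937.7 + 2740 = 3678 W.
Radiated: εσ·A_surf·T⁴ with A_surf = 4πr² = 52.30 m².
T⁴ = 3678/(0.44·5.67×10⁻⁸·52.30) = 2.819×10⁹ K⁴.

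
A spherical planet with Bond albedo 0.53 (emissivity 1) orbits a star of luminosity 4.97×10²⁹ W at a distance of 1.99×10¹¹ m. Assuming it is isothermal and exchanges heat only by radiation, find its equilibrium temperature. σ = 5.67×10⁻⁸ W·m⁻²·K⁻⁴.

First find the stellar flux at distance d: S = L/(4πd²) = 4.97×10²⁹/(4π·(1.99×10¹¹)²) = 9.987×10⁵ W/m².
For an isothermal sphere, absorbed (1−a)S·πr² = emitted σ·4πr²·T⁴, so T⁴ = (1−a)S/(4σ).
T⁴ = 0.470·9.987×10⁵/(4·5.67×10⁻⁸) = 2.070×10¹² K⁴.

T ≈ 1200 K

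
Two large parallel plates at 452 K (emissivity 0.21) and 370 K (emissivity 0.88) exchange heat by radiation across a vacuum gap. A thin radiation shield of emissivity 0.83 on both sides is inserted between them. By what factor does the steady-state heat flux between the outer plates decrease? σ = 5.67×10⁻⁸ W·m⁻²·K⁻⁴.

Without shield: q₀ = σΔ(T⁴)/(1/ε₁+1/ε₂−1) with denominator 4.898.
With shield the two gaps are in series; the resistances add: (1/ε₁+1/ε_s−1)+(1/ε_s+1/ε₂−1) = 4.967+1.341 = 6.308.
Heat-flux ratio q₀/q = 6.308/4.898.

factor ≈ 1.29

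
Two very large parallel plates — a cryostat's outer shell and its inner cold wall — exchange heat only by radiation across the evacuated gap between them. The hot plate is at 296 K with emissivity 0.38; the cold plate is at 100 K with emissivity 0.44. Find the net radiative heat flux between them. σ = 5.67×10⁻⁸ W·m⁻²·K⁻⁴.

For two infinite grey parallel plates, q = σ(T₁⁴ − T₂⁴)/(1/ε₁ + 1/ε₂ − 1).
T₁⁴ − T₂⁴ = 7.677×10⁹ − 1.000×10⁸ = 7.577×10⁹ K⁴.
1/ε₁ + 1/ε₂ − 1 = 2.632 + 2.273 − 1 = 3.904.
q = 5.67×10⁻⁸ × 7.577×10⁹ / 3.904.

q ≈ 110 W/m²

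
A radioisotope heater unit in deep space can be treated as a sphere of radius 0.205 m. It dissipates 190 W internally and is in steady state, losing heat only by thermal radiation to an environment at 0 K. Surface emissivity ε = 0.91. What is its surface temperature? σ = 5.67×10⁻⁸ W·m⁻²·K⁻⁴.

T ≈ 289 K

Steady state: internal power = radiated power, P = εσA T⁴.
Radiating area A = 4πr² = 0.5281 m².
T⁴ = P/(εσA) = 190/(0.91·5.67×10⁻⁸·0.5281) = 6.973×10⁹ K⁴.
T = (6.973×10⁹)^(1/4).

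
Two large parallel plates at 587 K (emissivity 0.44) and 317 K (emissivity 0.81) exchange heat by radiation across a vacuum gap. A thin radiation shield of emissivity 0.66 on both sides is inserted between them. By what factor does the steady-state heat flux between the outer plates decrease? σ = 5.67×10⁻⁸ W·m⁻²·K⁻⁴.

Without shield: q₀ = σΔ(T⁴)/(1/ε₁+1/ε₂−1) with denominator 2.507.
With shield the two gaps are in series; the resistances add: (1/ε₁+1/ε_s−1)+(1/ε_s+1/ε₂−1) = 2.788+1.750 = 4.538.
Heat-flux ratio q₀/q = 4.538/2.507.

factor ≈ 1.81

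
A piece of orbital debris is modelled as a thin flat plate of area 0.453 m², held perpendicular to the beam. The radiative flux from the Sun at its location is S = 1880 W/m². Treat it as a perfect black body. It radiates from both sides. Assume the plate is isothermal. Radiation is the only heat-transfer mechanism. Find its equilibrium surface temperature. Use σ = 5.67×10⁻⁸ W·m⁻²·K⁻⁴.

T ≈ 359 K

At equilibrium, absorbed power = emitted power.
Absorbing cross-section = A = 0.4530 m²; emitting surface = 2A = 0.9060 m² (ratio 2).
S·A_cross = εσ·A_surf·T⁴  ⇒  T⁴ = S/(2σ).
T⁴ = 1.00·1880/(2·5.67×10⁻⁸) = 1.658×10¹⁰ K⁴.
T = (1.658×10¹⁰)^(1/4).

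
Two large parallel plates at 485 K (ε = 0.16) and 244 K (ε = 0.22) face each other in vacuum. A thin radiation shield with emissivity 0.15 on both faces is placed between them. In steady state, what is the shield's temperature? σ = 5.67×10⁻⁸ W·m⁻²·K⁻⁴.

T_s ≈ 407 K

In steady state the net flux on the hot side equals that on the cold side.
σ(T₁⁴−T_s⁴)/D₁ = σ(T_s⁴−T₂⁴)/D₂, with D₁ = 1/ε₁+1/ε_s−1 = 11.92, D₂ = 1/ε_s+1/ε₂−1 = 10.21.
Solve for T_s⁴: T_s⁴ = (D₂·T₁⁴ + D₁·T₂⁴)/(D₁+D₂) = 2.744×10¹⁰ K⁴.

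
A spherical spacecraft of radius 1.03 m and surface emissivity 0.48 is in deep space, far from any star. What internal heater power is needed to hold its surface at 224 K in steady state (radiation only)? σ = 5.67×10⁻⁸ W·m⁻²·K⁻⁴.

P ≈ 913 W

P = εσ·4πr²·T⁴.
4πr² = 13.33 m²; T⁴ = 2.518×10⁹ K⁴.
P = 0.48·5.67×10⁻⁸·13.33·2.518×10⁹.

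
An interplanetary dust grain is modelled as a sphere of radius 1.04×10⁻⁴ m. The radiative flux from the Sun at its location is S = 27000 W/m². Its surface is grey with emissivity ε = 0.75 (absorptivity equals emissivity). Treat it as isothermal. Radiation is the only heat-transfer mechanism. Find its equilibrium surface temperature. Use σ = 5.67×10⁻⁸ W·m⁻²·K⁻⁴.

At equilibrium, absorbed power = emitted power.
Absorbing cross-section = πr² = 3.398×10⁻⁸ m²; emitting surface = 4πr² = 1.359×10⁻⁷ m² (ratio 4).
εS·A_cross = εσ·A_surf·T⁴  ⇒  T⁴ = S/(4σ)   (ε cancels).
T⁴ = 27000/(4·5.67×10⁻⁸) = 1.190×10¹¹ K⁴.
T = (1.190×10¹¹)^(1/4).

T ≈ 587 K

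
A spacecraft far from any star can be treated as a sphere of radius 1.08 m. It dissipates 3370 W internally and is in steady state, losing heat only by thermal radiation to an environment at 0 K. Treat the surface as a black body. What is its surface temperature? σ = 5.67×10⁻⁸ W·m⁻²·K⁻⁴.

T ≈ 252 K

Steady state: internal power = radiated power, P = εσA T⁴.
Radiating area A = 4πr² = 14.66 m².
T⁴ = P/(εσA) = 3370/(1.0·5.67×10⁻⁸·14.66) = 4.055×10⁹ K⁴.
T = (4.055×10⁹)^(1/4).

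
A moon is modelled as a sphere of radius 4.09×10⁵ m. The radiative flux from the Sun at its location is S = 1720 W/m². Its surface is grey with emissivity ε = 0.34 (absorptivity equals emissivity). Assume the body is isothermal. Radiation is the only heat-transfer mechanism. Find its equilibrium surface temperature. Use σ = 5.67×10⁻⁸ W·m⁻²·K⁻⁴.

At equilibrium, absorbed power = emitted power.
Absorbing cross-section = πr² = 5.255×10¹¹ m²; emitting surface = 4πr² = 2.102×10¹² m² (ratio 4).
εS·A_cross = εσ·A_surf·T⁴  ⇒  T⁴ = S/(4σ)   (ε cancels).
T⁴ = 1720/(4·5.67×10⁻⁸) = 7.584×10⁹ K⁴.
T = (7.584×10⁹)^(1/4).

T ≈ 295 K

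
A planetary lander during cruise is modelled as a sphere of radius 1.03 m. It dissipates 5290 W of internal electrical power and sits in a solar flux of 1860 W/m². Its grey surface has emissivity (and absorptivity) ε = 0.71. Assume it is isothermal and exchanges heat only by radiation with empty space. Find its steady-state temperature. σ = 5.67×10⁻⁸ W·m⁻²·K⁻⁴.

T ≈ 367 K

At steady state, absorbed solar power + internal power = radiated power.
Absorbed: α·S·A_cross = 0.71·1860·3.333 = 4401 W (cross-section πr²).
Total input = 4401 + 5290 = 9691 W.
Radiated: εσ·A_surf·T⁴ with A_surf = 4πr² = 13.33 m².
T⁴ = 9691/(0.71·5.67×10⁻⁸·13.33) = 1.806×10¹⁰ K⁴.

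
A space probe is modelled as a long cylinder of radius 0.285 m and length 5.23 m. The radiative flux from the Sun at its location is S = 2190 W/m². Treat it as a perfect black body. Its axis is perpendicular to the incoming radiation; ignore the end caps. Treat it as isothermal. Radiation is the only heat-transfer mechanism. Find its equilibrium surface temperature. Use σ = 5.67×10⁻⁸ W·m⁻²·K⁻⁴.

T ≈ 333 K

At equilibrium, absorbed power = emitted power.
Absorbing cross-section = 2rL = 2.981 m²; emitting surface = 2πrL = 9.365 m² (ratio π).
S·A_cross = εσ·A_surf·T⁴  ⇒  T⁴ = S/(πσ).
T⁴ = 1.00·2190/(π·5.67×10⁻⁸) = 1.229×10¹⁰ K⁴.
T = (1.229×10¹⁰)^(1/4).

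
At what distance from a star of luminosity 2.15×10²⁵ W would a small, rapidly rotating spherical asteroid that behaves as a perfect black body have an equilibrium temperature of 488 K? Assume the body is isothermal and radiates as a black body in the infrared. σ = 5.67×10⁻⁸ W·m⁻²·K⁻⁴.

For an isothermal black-emitting sphere, (1−a)S·πr² = σ·4πr²·T⁴ ⇒ S = 4σT⁴/(1−a).
S = 4·5.67×10⁻⁸·(488)⁴/1.00 = 12860 W/m².
Flux falls as S = L/(4πd²), so d = √(L/(4πS)) = √(2.15×10²⁵/(4π·12860)).

d ≈ 1.15×10¹⁰ m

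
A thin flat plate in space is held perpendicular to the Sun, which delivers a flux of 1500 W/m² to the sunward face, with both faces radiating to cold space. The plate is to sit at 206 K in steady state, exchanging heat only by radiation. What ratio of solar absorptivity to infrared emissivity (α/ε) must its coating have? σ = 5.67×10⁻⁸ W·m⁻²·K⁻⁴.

Balance: αS·A = εσ·2A·T⁴ ⇒ α/ε = 2σT⁴/S.
α/ε = 2·5.67×10⁻⁸·(206)⁴/1500 = 2·5.67×10⁻⁸·1.801×10⁹/1500.

α/ε ≈ 0.136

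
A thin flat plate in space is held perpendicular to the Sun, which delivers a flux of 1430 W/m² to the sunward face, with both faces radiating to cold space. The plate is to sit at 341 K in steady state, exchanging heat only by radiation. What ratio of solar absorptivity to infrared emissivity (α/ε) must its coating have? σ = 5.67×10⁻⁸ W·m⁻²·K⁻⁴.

α/ε ≈ 1.07

Balance: αS·A = εσ·2A·T⁴ ⇒ α/ε = 2σT⁴/S.
α/ε = 2·5.67×10⁻⁸·(341)⁴/1430 = 2·5.67×10⁻⁸·1.352×10¹⁰/1430.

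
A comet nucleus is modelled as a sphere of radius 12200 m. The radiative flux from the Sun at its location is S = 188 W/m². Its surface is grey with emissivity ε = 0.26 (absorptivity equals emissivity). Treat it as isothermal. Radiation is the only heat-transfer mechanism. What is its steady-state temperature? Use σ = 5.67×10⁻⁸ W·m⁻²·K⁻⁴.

At equilibrium, absorbed power = emitted power.
Absorbing cross-section = πr² = 4.676×10⁸ m²; emitting surface = 4πr² = 1.870×10⁹ m² (ratio 4).
εS·A_cross = εσ·A_surf·T⁴  ⇒  T⁴ = S/(4σ)   (ε cancels).
T⁴ = 188/(4·5.67×10⁻⁸) = 8.289×10⁸ K⁴.
T = (8.289×10⁸)^(1/4).

T ≈ 170 K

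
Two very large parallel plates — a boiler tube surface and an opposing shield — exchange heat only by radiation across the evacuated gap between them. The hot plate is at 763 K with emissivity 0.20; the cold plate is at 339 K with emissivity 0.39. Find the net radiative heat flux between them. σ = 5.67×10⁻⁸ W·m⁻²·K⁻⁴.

q ≈ 2810 W/m²

For two infinite grey parallel plates, q = σ(T₁⁴ − T₂⁴)/(1/ε₁ + 1/ε₂ − 1).
T₁⁴ − T₂⁴ = 3.389×10¹¹ − 1.321×10¹⁰ = 3.257×10¹¹ K⁴.
1/ε₁ + 1/ε₂ − 1 = 5.000 + 2.564 − 1 = 6.564.
q = 5.67×10⁻⁸ × 3.257×10¹¹ / 6.564.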